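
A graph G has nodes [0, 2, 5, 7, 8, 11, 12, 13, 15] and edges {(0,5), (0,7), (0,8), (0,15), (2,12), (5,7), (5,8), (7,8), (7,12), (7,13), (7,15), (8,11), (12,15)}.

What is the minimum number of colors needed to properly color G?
χ(G) = 4

Clique number ω(G) = 4 (lower bound: χ ≥ ω).
The clique on [0, 5, 7, 8] has size 4, forcing χ ≥ 4, and the coloring below uses 4 colors, so χ(G) = 4.
A valid 4-coloring: color 1: [2, 7, 11]; color 2: [0, 12, 13]; color 3: [8, 15]; color 4: [5].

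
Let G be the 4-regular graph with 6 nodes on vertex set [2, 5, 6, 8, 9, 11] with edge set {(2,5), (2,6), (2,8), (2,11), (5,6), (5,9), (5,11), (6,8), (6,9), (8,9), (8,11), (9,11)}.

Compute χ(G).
Clique number ω(G) = 3 (lower bound: χ ≥ ω).
The clique on [8, 9, 11] has size 3, forcing χ ≥ 3, and the coloring below uses 3 colors, so χ(G) = 3.
A valid 3-coloring: color 1: [2, 9]; color 2: [5, 8]; color 3: [6, 11].

χ(G) = 3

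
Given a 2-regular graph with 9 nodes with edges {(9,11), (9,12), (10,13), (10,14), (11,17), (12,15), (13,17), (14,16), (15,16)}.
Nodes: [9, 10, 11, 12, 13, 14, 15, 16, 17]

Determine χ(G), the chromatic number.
Clique number ω(G) = 2 (lower bound: χ ≥ ω).
Odd cycle [16, 15, 12, 9, 11, 17, 13, 10, 14] needs 3 colors (χ ≥ 3).
The coloring below uses 3 colors, so χ(G) = 3.
A valid 3-coloring: color 1: [9, 10, 15, 17]; color 2: [11, 12, 13, 14]; color 3: [16].

χ(G) = 3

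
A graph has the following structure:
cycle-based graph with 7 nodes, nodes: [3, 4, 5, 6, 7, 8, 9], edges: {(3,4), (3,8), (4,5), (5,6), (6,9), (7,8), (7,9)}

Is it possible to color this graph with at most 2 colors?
No, G is not 2-colorable

Odd cycle [9, 6, 5, 4, 3, 8, 7] needs 3 colors (χ ≥ 3).
Hence χ(G) ≥ 3 > 2, so no proper 2-coloring exists.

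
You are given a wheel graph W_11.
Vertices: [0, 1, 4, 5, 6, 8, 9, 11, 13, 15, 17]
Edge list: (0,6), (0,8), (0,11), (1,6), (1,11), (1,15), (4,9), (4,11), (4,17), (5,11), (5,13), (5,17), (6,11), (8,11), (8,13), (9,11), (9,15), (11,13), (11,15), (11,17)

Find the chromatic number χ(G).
χ(G) = 3

Clique number ω(G) = 3 (lower bound: χ ≥ ω).
The clique on [0, 8, 11] has size 3, forcing χ ≥ 3, and the coloring below uses 3 colors, so χ(G) = 3.
A valid 3-coloring: color 1: [11]; color 2: [0, 1, 9, 13, 17]; color 3: [4, 5, 6, 8, 15].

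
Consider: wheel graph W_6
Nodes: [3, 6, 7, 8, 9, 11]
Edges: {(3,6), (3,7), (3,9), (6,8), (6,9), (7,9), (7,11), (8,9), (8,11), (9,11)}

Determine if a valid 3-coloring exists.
Odd cycle [6, 3, 7, 11, 8] needs 3 colors (χ ≥ 3).
Vertex 9 is adjacent to every vertex of [3, 6, 7, 8, 11], which already need 3 colors among themselves, so 9 needs a new color (χ ≥ 4).
Hence χ(G) ≥ 4 > 3, so no proper 3-coloring exists.

No, G is not 3-colorable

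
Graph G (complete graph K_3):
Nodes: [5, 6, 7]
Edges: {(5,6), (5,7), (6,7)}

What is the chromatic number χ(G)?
Clique number ω(G) = 3 (lower bound: χ ≥ ω).
The clique on [5, 6, 7] has size 3, forcing χ ≥ 3, and the coloring below uses 3 colors, so χ(G) = 3.
A valid 3-coloring: color 1: [6]; color 2: [7]; color 3: [5].

χ(G) = 3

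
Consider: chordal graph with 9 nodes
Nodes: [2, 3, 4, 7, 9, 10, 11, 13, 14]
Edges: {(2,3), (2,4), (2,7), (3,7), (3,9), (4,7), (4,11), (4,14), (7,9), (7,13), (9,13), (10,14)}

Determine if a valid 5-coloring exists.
Yes, G is 5-colorable

A valid 5-coloring: color 1: [7, 11, 14]; color 2: [3, 4, 10, 13]; color 3: [2, 9].
(χ(G) = 3 ≤ 5.)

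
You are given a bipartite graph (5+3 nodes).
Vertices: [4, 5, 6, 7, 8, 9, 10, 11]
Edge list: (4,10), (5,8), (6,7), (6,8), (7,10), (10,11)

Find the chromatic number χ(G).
χ(G) = 2

Clique number ω(G) = 2 (lower bound: χ ≥ ω).
The graph is bipartite (no odd cycle), so 2 colors suffice: χ(G) = 2.
A valid 2-coloring: color 1: [5, 6, 9, 10]; color 2: [4, 7, 8, 11].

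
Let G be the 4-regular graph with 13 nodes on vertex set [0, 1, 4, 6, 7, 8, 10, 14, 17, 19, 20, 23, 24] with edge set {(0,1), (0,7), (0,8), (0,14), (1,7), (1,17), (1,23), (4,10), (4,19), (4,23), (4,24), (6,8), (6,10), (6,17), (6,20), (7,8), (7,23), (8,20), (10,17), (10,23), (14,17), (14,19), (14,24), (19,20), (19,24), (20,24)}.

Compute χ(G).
Clique number ω(G) = 3 (lower bound: χ ≥ ω).
Suppose a proper 3-coloring c exists. The clique [0, 1, 7] takes 3 distinct colors; by symmetry let c(0) = 1, c(1) = 2, c(7) = 3.
- Vertex 8: neighbors [0, 7] already have colors [1, 3] ⇒ c(8) = 2.
- Vertex 23: neighbors [1, 7] already have colors [2, 3] ⇒ c(23) = 1.
- Vertex 4: neighbors [23] already have colors [1]; try each remaining color.
- Case c(4) = 2:
  - Vertex 10: neighbors [23, 4] already have colors [1, 2] ⇒ c(10) = 3.
  - Vertex 6: neighbors [8, 10] already have colors [2, 3] ⇒ c(6) = 1.
  - Vertex 17: neighbors [6, 1, 10] already have colors [1, 2, 3] — all 3 colors blocked. Contradiction.
- Case c(4) = 3:
  - Vertex 10: neighbors [23, 4] already have colors [1, 3] ⇒ c(10) = 2.
  - Vertex 14: neighbors [0] already have colors [1]; try each remaining color.
  - Case c(14) = 2:
    - Vertex 19: neighbors [14, 4] already have colors [2, 3] ⇒ c(19) = 1.
    - Vertex 24: neighbors [19, 14, 4] already have colors [1, 2, 3] — all 3 colors blocked. Contradiction.
  - Case c(14) = 3:
    - Vertex 17: neighbors [1, 14] already have colors [2, 3] ⇒ c(17) = 1.
    - Vertex 6: neighbors [17, 8] already have colors [1, 2] ⇒ c(6) = 3.
    - Vertex 20: neighbors [8, 6] already have colors [2, 3] ⇒ c(20) = 1.
    - Vertex 19: neighbors [20, 4] already have colors [1, 3] ⇒ c(19) = 2.
    - Vertex 24: neighbors [20, 19, 4] already have colors [1, 2, 3] — all 3 colors blocked. Contradiction.
Every case ends in a contradiction, so G has no proper 3-coloring (χ ≥ 4).
The coloring below uses 4 colors, so χ(G) = 4.
A valid 4-coloring: color 1: [1, 8, 10, 24]; color 2: [4, 6, 7, 14]; color 3: [0, 17, 20, 23]; color 4: [19].

χ(G) = 4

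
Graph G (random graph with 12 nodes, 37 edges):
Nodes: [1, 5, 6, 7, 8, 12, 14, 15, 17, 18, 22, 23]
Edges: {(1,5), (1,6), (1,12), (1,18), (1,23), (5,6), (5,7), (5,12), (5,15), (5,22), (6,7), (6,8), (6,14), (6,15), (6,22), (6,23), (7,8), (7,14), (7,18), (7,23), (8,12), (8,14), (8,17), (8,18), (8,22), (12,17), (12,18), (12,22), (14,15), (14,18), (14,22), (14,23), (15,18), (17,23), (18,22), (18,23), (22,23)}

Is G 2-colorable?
The clique on vertices [8, 12, 18, 22] has size 4 > 2, so it alone needs 4 colors.

No, G is not 2-colorable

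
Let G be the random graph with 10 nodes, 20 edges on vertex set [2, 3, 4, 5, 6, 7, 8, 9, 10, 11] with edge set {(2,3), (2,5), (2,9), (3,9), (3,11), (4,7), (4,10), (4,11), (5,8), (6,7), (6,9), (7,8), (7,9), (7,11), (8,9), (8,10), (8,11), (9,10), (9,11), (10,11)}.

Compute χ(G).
Clique number ω(G) = 4 (lower bound: χ ≥ ω).
The clique on [8, 9, 10, 11] has size 4, forcing χ ≥ 4, and the coloring below uses 4 colors, so χ(G) = 4.
A valid 4-coloring: color 1: [4, 5, 9]; color 2: [2, 6, 11]; color 3: [3, 8]; color 4: [7, 10].

χ(G) = 4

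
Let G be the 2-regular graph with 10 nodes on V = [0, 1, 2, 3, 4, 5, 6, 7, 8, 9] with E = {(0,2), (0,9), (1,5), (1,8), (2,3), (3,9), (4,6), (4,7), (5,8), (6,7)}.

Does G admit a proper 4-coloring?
Yes, G is 4-colorable

A valid 4-coloring: color 1: [0, 3, 4, 5]; color 2: [1, 2, 6, 9]; color 3: [7, 8].
(χ(G) = 3 ≤ 4.)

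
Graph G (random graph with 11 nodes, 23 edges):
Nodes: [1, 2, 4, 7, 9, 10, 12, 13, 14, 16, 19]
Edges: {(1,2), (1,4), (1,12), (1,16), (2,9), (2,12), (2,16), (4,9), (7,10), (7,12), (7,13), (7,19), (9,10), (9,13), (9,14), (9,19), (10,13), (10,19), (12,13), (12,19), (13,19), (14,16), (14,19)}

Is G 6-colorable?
Yes, G is 6-colorable

A valid 6-coloring: color 1: [2, 4, 19]; color 2: [1, 7, 9]; color 3: [13, 16]; color 4: [10, 12, 14].
(χ(G) = 4 ≤ 6.)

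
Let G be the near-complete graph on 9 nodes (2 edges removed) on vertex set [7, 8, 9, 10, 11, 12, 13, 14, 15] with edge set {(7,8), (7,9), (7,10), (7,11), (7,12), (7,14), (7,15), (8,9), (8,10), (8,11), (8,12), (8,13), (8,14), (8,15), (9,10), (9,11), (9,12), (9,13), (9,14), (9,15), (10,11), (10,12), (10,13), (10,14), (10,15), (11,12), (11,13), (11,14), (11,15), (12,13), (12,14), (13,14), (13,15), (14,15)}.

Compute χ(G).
Clique number ω(G) = 7 (lower bound: χ ≥ ω).
The clique on [8, 9, 10, 11, 12, 13, 14] has size 7, forcing χ ≥ 7, and the coloring below uses 7 colors, so χ(G) = 7.
A valid 7-coloring: color 1: [8]; color 2: [9]; color 3: [10]; color 4: [11]; color 5: [14]; color 6: [7, 13]; color 7: [12, 15].

χ(G) = 7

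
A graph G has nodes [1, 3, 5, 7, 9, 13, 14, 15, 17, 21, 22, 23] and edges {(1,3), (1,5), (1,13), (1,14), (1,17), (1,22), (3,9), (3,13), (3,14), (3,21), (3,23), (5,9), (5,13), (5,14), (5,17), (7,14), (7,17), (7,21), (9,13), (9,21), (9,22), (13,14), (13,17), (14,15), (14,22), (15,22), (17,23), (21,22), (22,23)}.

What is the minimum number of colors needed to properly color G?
Clique number ω(G) = 4 (lower bound: χ ≥ ω).
The clique on [1, 3, 13, 14] has size 4, forcing χ ≥ 4, and the coloring below uses 4 colors, so χ(G) = 4.
A valid 4-coloring: color 1: [14, 17, 21]; color 2: [7, 13, 22]; color 3: [3, 5, 15]; color 4: [1, 9, 23].

χ(G) = 4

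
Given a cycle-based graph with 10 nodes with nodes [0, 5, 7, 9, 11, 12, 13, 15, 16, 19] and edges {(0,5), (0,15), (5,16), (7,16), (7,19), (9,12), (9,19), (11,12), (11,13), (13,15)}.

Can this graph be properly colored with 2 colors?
A valid 2-coloring: color 1: [5, 7, 9, 11, 15]; color 2: [0, 12, 13, 16, 19].
(χ(G) = 2 ≤ 2.)

Yes, G is 2-colorable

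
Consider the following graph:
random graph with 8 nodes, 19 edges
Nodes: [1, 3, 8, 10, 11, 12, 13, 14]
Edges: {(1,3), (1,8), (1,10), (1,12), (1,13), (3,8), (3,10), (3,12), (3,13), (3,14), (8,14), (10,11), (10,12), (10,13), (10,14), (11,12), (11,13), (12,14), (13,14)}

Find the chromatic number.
χ(G) = 4

Clique number ω(G) = 4 (lower bound: χ ≥ ω).
The clique on [1, 3, 10, 12] has size 4, forcing χ ≥ 4, and the coloring below uses 4 colors, so χ(G) = 4.
A valid 4-coloring: color 1: [3, 11]; color 2: [8, 10]; color 3: [1, 14]; color 4: [12, 13].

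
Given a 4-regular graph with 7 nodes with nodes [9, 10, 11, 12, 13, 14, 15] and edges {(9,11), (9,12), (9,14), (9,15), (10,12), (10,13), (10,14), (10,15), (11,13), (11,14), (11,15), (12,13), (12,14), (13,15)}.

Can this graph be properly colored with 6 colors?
A valid 6-coloring: color 1: [13, 14]; color 2: [11, 12]; color 3: [9, 10]; color 4: [15].
(χ(G) = 4 ≤ 6.)

Yes, G is 6-colorable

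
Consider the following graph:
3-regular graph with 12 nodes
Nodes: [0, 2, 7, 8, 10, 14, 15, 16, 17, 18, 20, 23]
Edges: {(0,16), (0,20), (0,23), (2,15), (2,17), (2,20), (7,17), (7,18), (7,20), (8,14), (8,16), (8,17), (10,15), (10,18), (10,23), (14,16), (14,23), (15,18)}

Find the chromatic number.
Clique number ω(G) = 3 (lower bound: χ ≥ ω).
The clique on [8, 14, 16] has size 3, forcing χ ≥ 3, and the coloring below uses 3 colors, so χ(G) = 3.
A valid 3-coloring: color 1: [16, 17, 18, 20, 23]; color 2: [0, 2, 7, 8, 10]; color 3: [14, 15].

χ(G) = 3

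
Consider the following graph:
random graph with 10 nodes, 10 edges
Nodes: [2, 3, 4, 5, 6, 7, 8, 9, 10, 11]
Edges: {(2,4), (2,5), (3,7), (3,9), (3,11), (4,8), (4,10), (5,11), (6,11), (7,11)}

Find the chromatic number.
Clique number ω(G) = 3 (lower bound: χ ≥ ω).
The clique on [3, 7, 11] has size 3, forcing χ ≥ 3, and the coloring below uses 3 colors, so χ(G) = 3.
A valid 3-coloring: color 1: [2, 8, 9, 10, 11]; color 2: [3, 4, 5, 6]; color 3: [7].

χ(G) = 3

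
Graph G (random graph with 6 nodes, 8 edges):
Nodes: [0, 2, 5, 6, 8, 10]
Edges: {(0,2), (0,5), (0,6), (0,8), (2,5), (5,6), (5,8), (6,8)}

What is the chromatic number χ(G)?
χ(G) = 4

Clique number ω(G) = 4 (lower bound: χ ≥ ω).
The clique on [0, 5, 6, 8] has size 4, forcing χ ≥ 4, and the coloring below uses 4 colors, so χ(G) = 4.
A valid 4-coloring: color 1: [5, 10]; color 2: [0]; color 3: [2, 8]; color 4: [6].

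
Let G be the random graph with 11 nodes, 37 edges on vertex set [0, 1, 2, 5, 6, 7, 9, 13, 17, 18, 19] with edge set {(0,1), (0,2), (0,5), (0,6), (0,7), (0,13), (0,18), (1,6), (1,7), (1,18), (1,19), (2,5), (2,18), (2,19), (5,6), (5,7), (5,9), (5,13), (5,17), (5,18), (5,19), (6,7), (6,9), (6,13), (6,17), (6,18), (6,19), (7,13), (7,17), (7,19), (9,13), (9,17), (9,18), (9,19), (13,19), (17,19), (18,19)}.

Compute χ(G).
χ(G) = 5

Clique number ω(G) = 5 (lower bound: χ ≥ ω).
The clique on [0, 5, 6, 7, 13] has size 5, forcing χ ≥ 5, and the coloring below uses 5 colors, so χ(G) = 5.
A valid 5-coloring: color 1: [0, 19]; color 2: [2, 6]; color 3: [1, 5]; color 4: [7, 9]; color 5: [13, 17, 18].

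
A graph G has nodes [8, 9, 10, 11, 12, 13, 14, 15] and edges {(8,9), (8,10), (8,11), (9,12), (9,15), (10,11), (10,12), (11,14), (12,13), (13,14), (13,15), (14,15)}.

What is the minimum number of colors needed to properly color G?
Clique number ω(G) = 3 (lower bound: χ ≥ ω).
The clique on [8, 10, 11] has size 3, forcing χ ≥ 3, and the coloring below uses 3 colors, so χ(G) = 3.
A valid 3-coloring: color 1: [9, 10, 13]; color 2: [8, 12, 14]; color 3: [11, 15].

χ(G) = 3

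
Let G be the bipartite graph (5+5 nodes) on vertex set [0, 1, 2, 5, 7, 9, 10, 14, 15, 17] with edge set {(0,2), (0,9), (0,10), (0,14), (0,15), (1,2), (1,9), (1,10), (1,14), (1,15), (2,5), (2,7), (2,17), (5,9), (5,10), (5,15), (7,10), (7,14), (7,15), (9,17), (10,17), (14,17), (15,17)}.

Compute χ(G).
Clique number ω(G) = 2 (lower bound: χ ≥ ω).
The graph is bipartite (no odd cycle), so 2 colors suffice: χ(G) = 2.
A valid 2-coloring: color 1: [2, 9, 10, 14, 15]; color 2: [0, 1, 5, 7, 17].

χ(G) = 2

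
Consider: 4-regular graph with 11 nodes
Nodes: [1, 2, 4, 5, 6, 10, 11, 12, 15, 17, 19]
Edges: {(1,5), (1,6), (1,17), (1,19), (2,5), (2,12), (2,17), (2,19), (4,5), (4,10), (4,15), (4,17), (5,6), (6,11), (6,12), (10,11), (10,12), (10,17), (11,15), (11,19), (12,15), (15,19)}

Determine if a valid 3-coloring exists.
Yes, G is 3-colorable

A valid 3-coloring: color 1: [4, 6, 19]; color 2: [1, 2, 10, 15]; color 3: [5, 11, 12, 17].
(χ(G) = 3 ≤ 3.)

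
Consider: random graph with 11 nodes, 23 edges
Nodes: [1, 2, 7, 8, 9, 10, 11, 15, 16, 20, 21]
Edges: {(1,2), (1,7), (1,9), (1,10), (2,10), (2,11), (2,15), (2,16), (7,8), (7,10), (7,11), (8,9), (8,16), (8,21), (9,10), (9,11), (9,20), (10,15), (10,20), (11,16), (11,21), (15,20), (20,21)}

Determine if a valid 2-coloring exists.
No, G is not 2-colorable

The clique on vertices [1, 9, 10] has size 3 > 2, so it alone needs 3 colors.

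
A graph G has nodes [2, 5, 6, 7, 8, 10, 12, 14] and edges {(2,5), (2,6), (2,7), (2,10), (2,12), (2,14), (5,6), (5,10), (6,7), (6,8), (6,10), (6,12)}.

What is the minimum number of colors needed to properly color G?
Clique number ω(G) = 4 (lower bound: χ ≥ ω).
The clique on [2, 5, 6, 10] has size 4, forcing χ ≥ 4, and the coloring below uses 4 colors, so χ(G) = 4.
A valid 4-coloring: color 1: [2, 8]; color 2: [6, 14]; color 3: [5, 7, 12]; color 4: [10].

χ(G) = 4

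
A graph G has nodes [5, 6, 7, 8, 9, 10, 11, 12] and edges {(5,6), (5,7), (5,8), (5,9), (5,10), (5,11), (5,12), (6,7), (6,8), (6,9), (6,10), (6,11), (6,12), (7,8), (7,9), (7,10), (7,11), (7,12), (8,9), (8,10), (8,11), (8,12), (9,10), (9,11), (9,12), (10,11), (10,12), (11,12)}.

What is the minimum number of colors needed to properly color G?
Clique number ω(G) = 8 (lower bound: χ ≥ ω).
The clique on [5, 6, 7, 8, 9, 10, 11, 12] has size 8, forcing χ ≥ 8, and the coloring below uses 8 colors, so χ(G) = 8.
A valid 8-coloring: color 1: [10]; color 2: [11]; color 3: [8]; color 4: [7]; color 5: [5]; color 6: [9]; color 7: [6]; color 8: [12].

χ(G) = 8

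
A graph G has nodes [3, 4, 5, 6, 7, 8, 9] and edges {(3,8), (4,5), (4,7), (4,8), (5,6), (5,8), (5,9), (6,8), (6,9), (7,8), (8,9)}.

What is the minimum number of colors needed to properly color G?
χ(G) = 4

Clique number ω(G) = 4 (lower bound: χ ≥ ω).
The clique on [5, 6, 8, 9] has size 4, forcing χ ≥ 4, and the coloring below uses 4 colors, so χ(G) = 4.
A valid 4-coloring: color 1: [8]; color 2: [3, 5, 7]; color 3: [4, 6]; color 4: [9].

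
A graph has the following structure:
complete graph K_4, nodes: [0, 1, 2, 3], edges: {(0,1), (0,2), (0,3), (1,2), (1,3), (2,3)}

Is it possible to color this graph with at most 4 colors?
A valid 4-coloring: color 1: [2]; color 2: [3]; color 3: [0]; color 4: [1].
(χ(G) = 4 ≤ 4.)

Yes, G is 4-colorable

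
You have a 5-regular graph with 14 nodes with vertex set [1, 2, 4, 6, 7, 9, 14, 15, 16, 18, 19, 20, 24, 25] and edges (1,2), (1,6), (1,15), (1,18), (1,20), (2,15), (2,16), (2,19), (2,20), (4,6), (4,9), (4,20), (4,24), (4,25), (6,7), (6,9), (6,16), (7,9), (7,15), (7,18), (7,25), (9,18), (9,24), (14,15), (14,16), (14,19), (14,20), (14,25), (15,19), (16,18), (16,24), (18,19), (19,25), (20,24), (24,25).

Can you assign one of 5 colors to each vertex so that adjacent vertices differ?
A valid 5-coloring: color 1: [2, 6, 14, 18, 24]; color 2: [9, 15, 16, 20, 25]; color 3: [1, 4, 7, 19].
(χ(G) = 3 ≤ 5.)

Yes, G is 5-colorable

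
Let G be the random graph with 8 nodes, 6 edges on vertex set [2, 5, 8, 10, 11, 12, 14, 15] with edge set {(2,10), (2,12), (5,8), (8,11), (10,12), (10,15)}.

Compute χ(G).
Clique number ω(G) = 3 (lower bound: χ ≥ ω).
The clique on [2, 10, 12] has size 3, forcing χ ≥ 3, and the coloring below uses 3 colors, so χ(G) = 3.
A valid 3-coloring: color 1: [8, 10, 14]; color 2: [2, 5, 11, 15]; color 3: [12].

χ(G) = 3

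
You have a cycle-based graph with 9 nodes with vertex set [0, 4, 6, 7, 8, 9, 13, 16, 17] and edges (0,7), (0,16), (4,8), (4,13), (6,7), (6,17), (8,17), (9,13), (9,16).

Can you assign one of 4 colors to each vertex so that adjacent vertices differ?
A valid 4-coloring: color 1: [4, 7, 9, 17]; color 2: [6, 8, 13, 16]; color 3: [0].
(χ(G) = 3 ≤ 4.)

Yes, G is 4-colorable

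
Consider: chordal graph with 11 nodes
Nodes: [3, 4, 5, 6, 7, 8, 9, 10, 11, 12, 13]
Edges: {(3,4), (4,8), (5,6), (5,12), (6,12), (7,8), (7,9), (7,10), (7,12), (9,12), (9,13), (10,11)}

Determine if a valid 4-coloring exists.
A valid 4-coloring: color 1: [3, 8, 10, 12, 13]; color 2: [4, 6, 7, 11]; color 3: [5, 9].
(χ(G) = 3 ≤ 4.)

Yes, G is 4-colorable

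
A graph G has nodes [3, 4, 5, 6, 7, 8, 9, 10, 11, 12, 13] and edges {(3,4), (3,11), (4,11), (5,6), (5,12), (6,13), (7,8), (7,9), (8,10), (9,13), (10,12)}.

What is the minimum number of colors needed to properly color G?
Clique number ω(G) = 3 (lower bound: χ ≥ ω).
The clique on [3, 4, 11] has size 3, forcing χ ≥ 3, and the coloring below uses 3 colors, so χ(G) = 3.
A valid 3-coloring: color 1: [3, 5, 7, 10, 13]; color 2: [6, 8, 9, 11, 12]; color 3: [4].

χ(G) = 3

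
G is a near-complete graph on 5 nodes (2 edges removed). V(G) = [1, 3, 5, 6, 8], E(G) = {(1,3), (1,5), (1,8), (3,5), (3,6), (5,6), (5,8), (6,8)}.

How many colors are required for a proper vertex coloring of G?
Clique number ω(G) = 3 (lower bound: χ ≥ ω).
The clique on [1, 5, 8] has size 3, forcing χ ≥ 3, and the coloring below uses 3 colors, so χ(G) = 3.
A valid 3-coloring: color 1: [5]; color 2: [1, 6]; color 3: [3, 8].

χ(G) = 3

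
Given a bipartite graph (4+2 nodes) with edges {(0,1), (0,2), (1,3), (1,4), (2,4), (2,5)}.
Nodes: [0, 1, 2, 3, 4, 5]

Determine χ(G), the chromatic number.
χ(G) = 2

Clique number ω(G) = 2 (lower bound: χ ≥ ω).
The graph is bipartite (no odd cycle), so 2 colors suffice: χ(G) = 2.
A valid 2-coloring: color 1: [1, 2]; color 2: [0, 3, 4, 5].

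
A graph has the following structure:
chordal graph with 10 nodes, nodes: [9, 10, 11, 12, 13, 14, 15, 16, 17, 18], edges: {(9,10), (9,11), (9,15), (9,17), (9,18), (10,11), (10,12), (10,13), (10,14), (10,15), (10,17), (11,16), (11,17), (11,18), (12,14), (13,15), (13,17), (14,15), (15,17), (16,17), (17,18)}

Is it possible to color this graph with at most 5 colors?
Yes, G is 5-colorable

A valid 5-coloring: color 1: [14, 17]; color 2: [10, 16, 18]; color 3: [11, 12, 15]; color 4: [9, 13].
(χ(G) = 4 ≤ 5.)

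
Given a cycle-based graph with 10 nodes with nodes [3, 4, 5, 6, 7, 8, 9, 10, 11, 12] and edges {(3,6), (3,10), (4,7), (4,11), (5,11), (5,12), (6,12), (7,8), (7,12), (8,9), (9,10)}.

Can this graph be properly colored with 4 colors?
A valid 4-coloring: color 1: [3, 5, 7, 9]; color 2: [8, 10, 11, 12]; color 3: [4, 6].
(χ(G) = 3 ≤ 4.)

Yes, G is 4-colorable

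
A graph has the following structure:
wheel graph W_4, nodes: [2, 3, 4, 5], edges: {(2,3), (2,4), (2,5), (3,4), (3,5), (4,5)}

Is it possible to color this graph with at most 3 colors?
No, G is not 3-colorable

The clique on vertices [2, 3, 4, 5] has size 4 > 3, so it alone needs 4 colors.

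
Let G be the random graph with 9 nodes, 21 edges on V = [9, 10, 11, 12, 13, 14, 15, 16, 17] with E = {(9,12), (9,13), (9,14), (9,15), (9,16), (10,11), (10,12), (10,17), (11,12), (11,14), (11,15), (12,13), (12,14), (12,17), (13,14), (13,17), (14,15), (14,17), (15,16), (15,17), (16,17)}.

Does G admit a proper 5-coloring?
Yes, G is 5-colorable

A valid 5-coloring: color 1: [9, 11, 17]; color 2: [12, 15]; color 3: [10, 14, 16]; color 4: [13].
(χ(G) = 4 ≤ 5.)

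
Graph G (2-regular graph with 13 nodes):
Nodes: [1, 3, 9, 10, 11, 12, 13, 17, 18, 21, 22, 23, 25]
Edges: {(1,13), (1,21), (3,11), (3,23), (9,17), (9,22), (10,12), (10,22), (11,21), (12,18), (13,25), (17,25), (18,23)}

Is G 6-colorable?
Yes, G is 6-colorable

A valid 6-coloring: color 1: [1, 9, 10, 11, 18, 25]; color 2: [3, 12, 13, 17, 21, 22]; color 3: [23].
(χ(G) = 3 ≤ 6.)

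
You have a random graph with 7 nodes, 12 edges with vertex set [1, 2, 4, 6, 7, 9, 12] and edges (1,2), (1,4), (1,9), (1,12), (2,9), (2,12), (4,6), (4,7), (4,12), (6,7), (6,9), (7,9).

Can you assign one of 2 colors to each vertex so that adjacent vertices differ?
The clique on vertices [1, 2, 9] has size 3 > 2, so it alone needs 3 colors.

No, G is not 2-colorable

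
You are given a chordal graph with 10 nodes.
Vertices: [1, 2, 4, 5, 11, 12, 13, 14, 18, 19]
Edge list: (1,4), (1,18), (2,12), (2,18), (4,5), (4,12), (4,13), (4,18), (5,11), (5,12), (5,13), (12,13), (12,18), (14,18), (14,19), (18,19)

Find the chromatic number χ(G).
Clique number ω(G) = 4 (lower bound: χ ≥ ω).
The clique on [4, 5, 12, 13] has size 4, forcing χ ≥ 4, and the coloring below uses 4 colors, so χ(G) = 4.
A valid 4-coloring: color 1: [5, 18]; color 2: [2, 4, 11, 14]; color 3: [1, 12, 19]; color 4: [13].

χ(G) = 4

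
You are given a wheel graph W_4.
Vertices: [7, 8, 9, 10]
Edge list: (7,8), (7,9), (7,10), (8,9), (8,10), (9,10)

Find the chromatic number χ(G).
χ(G) = 4

Clique number ω(G) = 4 (lower bound: χ ≥ ω).
The clique on [7, 8, 9, 10] has size 4, forcing χ ≥ 4, and the coloring below uses 4 colors, so χ(G) = 4.
A valid 4-coloring: color 1: [8]; color 2: [7]; color 3: [9]; color 4: [10].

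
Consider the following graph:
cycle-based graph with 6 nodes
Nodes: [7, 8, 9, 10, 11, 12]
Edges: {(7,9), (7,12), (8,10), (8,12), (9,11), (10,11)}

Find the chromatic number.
Clique number ω(G) = 2 (lower bound: χ ≥ ω).
The graph is bipartite (no odd cycle), so 2 colors suffice: χ(G) = 2.
A valid 2-coloring: color 1: [7, 8, 11]; color 2: [9, 10, 12].

χ(G) = 2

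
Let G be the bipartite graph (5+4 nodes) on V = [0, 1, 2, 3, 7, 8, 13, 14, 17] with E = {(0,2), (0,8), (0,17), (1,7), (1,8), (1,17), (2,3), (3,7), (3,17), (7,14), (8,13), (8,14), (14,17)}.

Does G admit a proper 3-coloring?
Yes, G is 3-colorable

A valid 3-coloring: color 1: [2, 7, 8, 17]; color 2: [0, 1, 3, 13, 14].
(χ(G) = 2 ≤ 3.)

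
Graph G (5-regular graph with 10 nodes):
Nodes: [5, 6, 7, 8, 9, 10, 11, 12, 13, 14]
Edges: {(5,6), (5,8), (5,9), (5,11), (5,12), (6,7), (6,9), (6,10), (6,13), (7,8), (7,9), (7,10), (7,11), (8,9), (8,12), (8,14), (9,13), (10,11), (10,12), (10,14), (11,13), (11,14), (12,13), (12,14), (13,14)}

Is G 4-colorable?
Yes, G is 4-colorable

A valid 4-coloring: color 1: [5, 10, 13]; color 2: [6, 8, 11]; color 3: [9, 14]; color 4: [7, 12].
(χ(G) = 4 ≤ 4.)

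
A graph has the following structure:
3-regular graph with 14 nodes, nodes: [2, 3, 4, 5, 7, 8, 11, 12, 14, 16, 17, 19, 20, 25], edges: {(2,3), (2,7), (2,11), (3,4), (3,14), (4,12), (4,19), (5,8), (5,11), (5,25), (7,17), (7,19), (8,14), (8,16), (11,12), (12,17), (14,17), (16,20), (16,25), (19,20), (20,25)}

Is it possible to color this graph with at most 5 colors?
Yes, G is 5-colorable

A valid 5-coloring: color 1: [2, 5, 12, 14, 16, 19]; color 2: [4, 8, 11, 17, 20]; color 3: [3, 7, 25].
(χ(G) = 3 ≤ 5.)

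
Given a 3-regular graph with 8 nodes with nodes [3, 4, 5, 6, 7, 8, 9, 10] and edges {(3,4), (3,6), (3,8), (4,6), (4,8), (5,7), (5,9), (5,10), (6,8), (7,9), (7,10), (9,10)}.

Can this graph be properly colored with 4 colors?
A valid 4-coloring: color 1: [3, 10]; color 2: [8, 9]; color 3: [5, 6]; color 4: [4, 7].
(χ(G) = 4 ≤ 4.)

Yes, G is 4-colorable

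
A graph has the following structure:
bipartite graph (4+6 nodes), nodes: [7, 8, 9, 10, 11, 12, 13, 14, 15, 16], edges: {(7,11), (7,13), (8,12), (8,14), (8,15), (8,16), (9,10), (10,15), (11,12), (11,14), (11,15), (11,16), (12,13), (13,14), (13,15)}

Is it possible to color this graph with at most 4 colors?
Yes, G is 4-colorable

A valid 4-coloring: color 1: [8, 10, 11, 13]; color 2: [7, 9, 12, 14, 15, 16].
(χ(G) = 2 ≤ 4.)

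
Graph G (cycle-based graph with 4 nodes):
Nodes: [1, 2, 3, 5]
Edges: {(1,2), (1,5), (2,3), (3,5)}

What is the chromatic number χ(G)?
Clique number ω(G) = 2 (lower bound: χ ≥ ω).
The graph is bipartite (no odd cycle), so 2 colors suffice: χ(G) = 2.
A valid 2-coloring: color 1: [2, 5]; color 2: [1, 3].

χ(G) = 2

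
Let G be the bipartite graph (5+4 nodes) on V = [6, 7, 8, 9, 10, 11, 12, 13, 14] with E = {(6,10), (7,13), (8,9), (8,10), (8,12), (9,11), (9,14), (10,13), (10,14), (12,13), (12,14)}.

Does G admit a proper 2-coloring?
A valid 2-coloring: color 1: [7, 9, 10, 12]; color 2: [6, 8, 11, 13, 14].
(χ(G) = 2 ≤ 2.)

Yes, G is 2-colorable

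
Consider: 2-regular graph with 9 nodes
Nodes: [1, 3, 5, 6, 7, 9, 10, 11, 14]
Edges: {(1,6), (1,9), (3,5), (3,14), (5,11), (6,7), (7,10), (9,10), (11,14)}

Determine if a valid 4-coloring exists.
Yes, G is 4-colorable

A valid 4-coloring: color 1: [1, 3, 10, 11]; color 2: [5, 6, 9, 14]; color 3: [7].
(χ(G) = 3 ≤ 4.)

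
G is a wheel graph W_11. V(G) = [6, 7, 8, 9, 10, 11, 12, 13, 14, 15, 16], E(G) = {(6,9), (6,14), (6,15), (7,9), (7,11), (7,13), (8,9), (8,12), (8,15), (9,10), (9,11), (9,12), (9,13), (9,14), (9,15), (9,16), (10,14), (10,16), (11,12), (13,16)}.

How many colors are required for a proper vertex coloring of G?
Clique number ω(G) = 3 (lower bound: χ ≥ ω).
The clique on [6, 9, 14] has size 3, forcing χ ≥ 3, and the coloring below uses 3 colors, so χ(G) = 3.
A valid 3-coloring: color 1: [9]; color 2: [7, 12, 14, 15, 16]; color 3: [6, 8, 10, 11, 13].

χ(G) = 3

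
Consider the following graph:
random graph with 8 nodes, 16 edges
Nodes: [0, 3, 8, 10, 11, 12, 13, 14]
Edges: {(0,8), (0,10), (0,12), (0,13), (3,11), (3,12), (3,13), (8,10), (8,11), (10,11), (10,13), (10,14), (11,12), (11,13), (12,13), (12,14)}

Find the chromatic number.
χ(G) = 4

Clique number ω(G) = 4 (lower bound: χ ≥ ω).
The clique on [3, 11, 12, 13] has size 4, forcing χ ≥ 4, and the coloring below uses 4 colors, so χ(G) = 4.
A valid 4-coloring: color 1: [0, 11, 14]; color 2: [10, 12]; color 3: [8, 13]; color 4: [3].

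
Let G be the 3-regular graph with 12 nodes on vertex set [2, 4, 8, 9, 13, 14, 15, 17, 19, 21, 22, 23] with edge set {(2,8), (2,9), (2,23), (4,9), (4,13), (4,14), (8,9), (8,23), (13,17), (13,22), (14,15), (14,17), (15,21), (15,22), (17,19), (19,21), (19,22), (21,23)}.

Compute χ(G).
Clique number ω(G) = 3 (lower bound: χ ≥ ω).
The clique on [2, 8, 9] has size 3, forcing χ ≥ 3, and the coloring below uses 3 colors, so χ(G) = 3.
A valid 3-coloring: color 1: [2, 14, 21, 22]; color 2: [4, 8, 15, 17]; color 3: [9, 13, 19, 23].

χ(G) = 3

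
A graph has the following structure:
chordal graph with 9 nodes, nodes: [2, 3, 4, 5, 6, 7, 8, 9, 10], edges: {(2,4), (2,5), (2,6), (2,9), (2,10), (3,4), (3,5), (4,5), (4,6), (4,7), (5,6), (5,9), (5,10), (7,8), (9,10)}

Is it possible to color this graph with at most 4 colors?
A valid 4-coloring: color 1: [5, 7]; color 2: [2, 3, 8]; color 3: [4, 9]; color 4: [6, 10].
(χ(G) = 4 ≤ 4.)

Yes, G is 4-colorable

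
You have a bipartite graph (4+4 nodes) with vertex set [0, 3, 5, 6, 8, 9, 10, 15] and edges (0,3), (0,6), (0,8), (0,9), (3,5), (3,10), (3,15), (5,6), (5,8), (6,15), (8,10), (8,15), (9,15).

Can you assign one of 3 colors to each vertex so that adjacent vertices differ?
A valid 3-coloring: color 1: [3, 6, 8, 9]; color 2: [0, 5, 10, 15].
(χ(G) = 2 ≤ 3.)

Yes, G is 3-colorable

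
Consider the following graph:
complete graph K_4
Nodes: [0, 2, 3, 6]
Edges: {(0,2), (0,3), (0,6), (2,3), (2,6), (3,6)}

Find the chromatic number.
Clique number ω(G) = 4 (lower bound: χ ≥ ω).
The clique on [0, 2, 3, 6] has size 4, forcing χ ≥ 4, and the coloring below uses 4 colors, so χ(G) = 4.
A valid 4-coloring: color 1: [2]; color 2: [6]; color 3: [0]; color 4: [3].

χ(G) = 4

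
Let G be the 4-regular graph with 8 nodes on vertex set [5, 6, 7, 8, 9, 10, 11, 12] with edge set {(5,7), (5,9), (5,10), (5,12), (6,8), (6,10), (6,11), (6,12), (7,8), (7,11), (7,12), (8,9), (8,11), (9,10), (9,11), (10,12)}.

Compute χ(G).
χ(G) = 4

Clique number ω(G) = 3 (lower bound: χ ≥ ω).
Suppose a proper 3-coloring c exists. The clique [5, 7, 12] takes 3 distinct colors; by symmetry let c(5) = 1, c(7) = 2, c(12) = 3.
- Vertex 10: neighbors [5, 12] already have colors [1, 3] ⇒ c(10) = 2.
- Vertex 6: neighbors [10, 12] already have colors [2, 3] ⇒ c(6) = 1.
- Vertex 8: neighbors [6, 7] already have colors [1, 2] ⇒ c(8) = 3.
- Vertex 9: neighbors [5, 10, 8] already have colors [1, 2, 3] — all 3 colors blocked. Contradiction.
The forced assignments end in a contradiction, so G has no proper 3-coloring (χ ≥ 4).
The coloring below uses 4 colors, so χ(G) = 4.
A valid 4-coloring: color 1: [6, 7, 9]; color 2: [11, 12]; color 3: [8, 10]; color 4: [5].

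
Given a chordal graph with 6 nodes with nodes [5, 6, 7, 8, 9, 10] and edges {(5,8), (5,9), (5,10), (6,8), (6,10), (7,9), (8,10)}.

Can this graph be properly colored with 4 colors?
Yes, G is 4-colorable

A valid 4-coloring: color 1: [8, 9]; color 2: [7, 10]; color 3: [5, 6].
(χ(G) = 3 ≤ 4.)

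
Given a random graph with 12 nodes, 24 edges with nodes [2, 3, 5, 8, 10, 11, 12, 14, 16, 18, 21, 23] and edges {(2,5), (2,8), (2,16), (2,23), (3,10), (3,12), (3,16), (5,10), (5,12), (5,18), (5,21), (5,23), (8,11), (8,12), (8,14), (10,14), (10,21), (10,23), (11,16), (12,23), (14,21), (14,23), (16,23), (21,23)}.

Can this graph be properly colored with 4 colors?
A valid 4-coloring: color 1: [3, 8, 18, 23]; color 2: [5, 14, 16]; color 3: [2, 10, 11, 12]; color 4: [21].
(χ(G) = 4 ≤ 4.)

Yes, G is 4-colorable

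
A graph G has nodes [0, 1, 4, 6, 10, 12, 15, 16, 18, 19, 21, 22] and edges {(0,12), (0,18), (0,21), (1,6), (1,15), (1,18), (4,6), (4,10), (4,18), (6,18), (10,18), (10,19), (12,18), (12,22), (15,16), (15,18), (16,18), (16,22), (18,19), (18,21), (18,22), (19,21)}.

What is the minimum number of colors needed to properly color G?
χ(G) = 4

Clique number ω(G) = 3 (lower bound: χ ≥ ω).
Odd cycle [0, 12, 22, 16, 15, 1, 6, 4, 10, 19, 21] needs 3 colors (χ ≥ 3).
Vertex 18 is adjacent to every vertex of [0, 1, 4, 6, 10, 12, 15, 16, 19, 21, 22], which already need 3 colors among themselves, so 18 needs a new color (χ ≥ 4).
The coloring below uses 4 colors, so χ(G) = 4.
A valid 4-coloring: color 1: [18]; color 2: [0, 6, 15, 19, 22]; color 3: [1, 4, 12, 16, 21]; color 4: [10].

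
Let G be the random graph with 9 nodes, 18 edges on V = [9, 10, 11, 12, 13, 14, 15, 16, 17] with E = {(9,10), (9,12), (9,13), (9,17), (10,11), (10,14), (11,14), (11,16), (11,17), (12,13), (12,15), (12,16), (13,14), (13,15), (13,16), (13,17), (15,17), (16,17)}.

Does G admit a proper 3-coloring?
Yes, G is 3-colorable

A valid 3-coloring: color 1: [11, 13]; color 2: [10, 12, 17]; color 3: [9, 14, 15, 16].
(χ(G) = 3 ≤ 3.)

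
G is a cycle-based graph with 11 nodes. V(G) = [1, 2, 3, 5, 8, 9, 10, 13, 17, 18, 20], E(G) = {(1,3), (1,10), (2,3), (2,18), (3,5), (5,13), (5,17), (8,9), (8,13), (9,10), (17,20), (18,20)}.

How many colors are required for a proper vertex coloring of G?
χ(G) = 3

Clique number ω(G) = 2 (lower bound: χ ≥ ω).
Odd cycle [5, 13, 8, 9, 10, 1, 3] needs 3 colors (χ ≥ 3).
The coloring below uses 3 colors, so χ(G) = 3.
A valid 3-coloring: color 1: [3, 9, 13, 17, 18]; color 2: [1, 2, 5, 8, 20]; color 3: [10].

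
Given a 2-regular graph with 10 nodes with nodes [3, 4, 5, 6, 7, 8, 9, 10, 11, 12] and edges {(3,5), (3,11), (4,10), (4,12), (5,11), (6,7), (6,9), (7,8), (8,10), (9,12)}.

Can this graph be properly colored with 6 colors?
Yes, G is 6-colorable

A valid 6-coloring: color 1: [3, 6, 10, 12]; color 2: [4, 7, 9, 11]; color 3: [5, 8].
(χ(G) = 3 ≤ 6.)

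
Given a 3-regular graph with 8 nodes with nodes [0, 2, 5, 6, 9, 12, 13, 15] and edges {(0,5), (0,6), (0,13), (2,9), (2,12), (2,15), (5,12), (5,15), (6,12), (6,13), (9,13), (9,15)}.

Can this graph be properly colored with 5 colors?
A valid 5-coloring: color 1: [2, 5, 13]; color 2: [0, 12, 15]; color 3: [6, 9].
(χ(G) = 3 ≤ 5.)

Yes, G is 5-colorable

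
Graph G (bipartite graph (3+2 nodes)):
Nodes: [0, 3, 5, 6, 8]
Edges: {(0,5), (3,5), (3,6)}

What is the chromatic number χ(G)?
Clique number ω(G) = 2 (lower bound: χ ≥ ω).
The graph is bipartite (no odd cycle), so 2 colors suffice: χ(G) = 2.
A valid 2-coloring: color 1: [5, 6, 8]; color 2: [0, 3].

χ(G) = 2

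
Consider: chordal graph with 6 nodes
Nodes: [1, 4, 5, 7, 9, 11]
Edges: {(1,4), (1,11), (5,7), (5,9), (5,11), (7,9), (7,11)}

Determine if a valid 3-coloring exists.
A valid 3-coloring: color 1: [1, 7]; color 2: [4, 9, 11]; color 3: [5].
(χ(G) = 3 ≤ 3.)

Yes, G is 3-colorable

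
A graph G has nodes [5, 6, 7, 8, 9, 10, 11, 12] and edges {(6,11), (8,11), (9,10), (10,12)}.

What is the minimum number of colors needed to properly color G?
Clique number ω(G) = 2 (lower bound: χ ≥ ω).
The graph is bipartite (no odd cycle), so 2 colors suffice: χ(G) = 2.
A valid 2-coloring: color 1: [5, 7, 10, 11]; color 2: [6, 8, 9, 12].

χ(G) = 2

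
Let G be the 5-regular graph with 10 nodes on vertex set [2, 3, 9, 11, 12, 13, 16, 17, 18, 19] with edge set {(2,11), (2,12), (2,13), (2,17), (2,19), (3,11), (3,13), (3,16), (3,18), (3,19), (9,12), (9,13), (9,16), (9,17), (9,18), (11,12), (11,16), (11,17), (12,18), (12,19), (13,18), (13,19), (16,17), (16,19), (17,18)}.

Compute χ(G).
χ(G) = 4

Clique number ω(G) = 3 (lower bound: χ ≥ ω).
Suppose a proper 3-coloring c exists. The clique [2, 11, 12] takes 3 distinct colors; by symmetry let c(2) = 1, c(11) = 2, c(12) = 3.
- Vertex 17: neighbors [2, 11] already have colors [1, 2] ⇒ c(17) = 3.
- Vertex 16: neighbors [11, 17] already have colors [2, 3] ⇒ c(16) = 1.
- Vertex 3: neighbors [16, 11] already have colors [1, 2] ⇒ c(3) = 3.
- Vertex 13: neighbors [2, 3] already have colors [1, 3] ⇒ c(13) = 2.
- Vertex 9: neighbors [16, 13, 12] already have colors [1, 2, 3] — all 3 colors blocked. Contradiction.
The forced assignments end in a contradiction, so G has no proper 3-coloring (χ ≥ 4).
The coloring below uses 4 colors, so χ(G) = 4.
A valid 4-coloring: color 1: [11, 13]; color 2: [2, 16, 18]; color 3: [3, 12, 17]; color 4: [9, 19].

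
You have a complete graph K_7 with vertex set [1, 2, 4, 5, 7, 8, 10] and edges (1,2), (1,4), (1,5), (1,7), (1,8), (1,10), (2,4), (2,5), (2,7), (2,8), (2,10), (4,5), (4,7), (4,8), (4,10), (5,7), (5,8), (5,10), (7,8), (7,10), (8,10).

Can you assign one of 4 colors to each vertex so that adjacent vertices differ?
No, G is not 4-colorable

The clique on vertices [1, 2, 4, 5, 7, 8, 10] has size 7 > 4, so it alone needs 7 colors.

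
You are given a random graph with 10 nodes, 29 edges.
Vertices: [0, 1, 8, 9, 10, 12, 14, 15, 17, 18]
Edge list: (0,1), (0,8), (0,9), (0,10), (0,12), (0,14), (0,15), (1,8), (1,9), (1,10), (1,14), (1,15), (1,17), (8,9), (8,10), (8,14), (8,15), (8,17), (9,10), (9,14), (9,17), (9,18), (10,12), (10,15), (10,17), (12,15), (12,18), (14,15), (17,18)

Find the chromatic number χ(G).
Clique number ω(G) = 5 (lower bound: χ ≥ ω).
The clique on [0, 1, 8, 9, 10] has size 5, forcing χ ≥ 5, and the coloring below uses 5 colors, so χ(G) = 5.
A valid 5-coloring: color 1: [0, 17]; color 2: [1, 12]; color 3: [10, 14, 18]; color 4: [9, 15]; color 5: [8].

χ(G) = 5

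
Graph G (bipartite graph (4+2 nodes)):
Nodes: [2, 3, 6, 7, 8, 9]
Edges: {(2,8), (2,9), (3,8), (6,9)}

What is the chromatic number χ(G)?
Clique number ω(G) = 2 (lower bound: χ ≥ ω).
The graph is bipartite (no odd cycle), so 2 colors suffice: χ(G) = 2.
A valid 2-coloring: color 1: [2, 3, 6, 7]; color 2: [8, 9].

χ(G) = 2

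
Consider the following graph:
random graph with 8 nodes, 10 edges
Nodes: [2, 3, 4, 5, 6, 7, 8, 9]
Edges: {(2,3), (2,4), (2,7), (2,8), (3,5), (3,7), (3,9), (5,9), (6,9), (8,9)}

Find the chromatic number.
Clique number ω(G) = 3 (lower bound: χ ≥ ω).
The clique on [3, 5, 9] has size 3, forcing χ ≥ 3, and the coloring below uses 3 colors, so χ(G) = 3.
A valid 3-coloring: color 1: [2, 9]; color 2: [3, 4, 6, 8]; color 3: [5, 7].

χ(G) = 3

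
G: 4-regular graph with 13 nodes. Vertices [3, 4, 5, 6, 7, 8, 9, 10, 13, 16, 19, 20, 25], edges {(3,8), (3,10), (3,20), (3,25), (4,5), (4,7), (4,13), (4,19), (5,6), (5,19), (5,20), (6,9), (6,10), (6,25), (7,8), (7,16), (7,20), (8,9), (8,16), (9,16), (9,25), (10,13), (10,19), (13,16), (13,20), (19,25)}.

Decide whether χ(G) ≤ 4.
A valid 4-coloring: color 1: [3, 6, 7, 13, 19]; color 2: [5, 10, 16, 25]; color 3: [4, 9, 20]; color 4: [8].
(χ(G) = 3 ≤ 4.)

Yes, G is 4-colorable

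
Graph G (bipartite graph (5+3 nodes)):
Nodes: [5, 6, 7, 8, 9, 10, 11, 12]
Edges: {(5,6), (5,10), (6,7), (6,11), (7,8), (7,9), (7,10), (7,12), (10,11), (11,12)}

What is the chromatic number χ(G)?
χ(G) = 2

Clique number ω(G) = 2 (lower bound: χ ≥ ω).
The graph is bipartite (no odd cycle), so 2 colors suffice: χ(G) = 2.
A valid 2-coloring: color 1: [5, 7, 11]; color 2: [6, 8, 9, 10, 12].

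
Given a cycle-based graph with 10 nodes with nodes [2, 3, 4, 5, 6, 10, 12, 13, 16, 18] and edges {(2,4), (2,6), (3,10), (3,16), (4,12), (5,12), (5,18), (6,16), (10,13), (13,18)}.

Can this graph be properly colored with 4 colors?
Yes, G is 4-colorable

A valid 4-coloring: color 1: [3, 4, 5, 6, 13]; color 2: [2, 10, 12, 16, 18].
(χ(G) = 2 ≤ 4.)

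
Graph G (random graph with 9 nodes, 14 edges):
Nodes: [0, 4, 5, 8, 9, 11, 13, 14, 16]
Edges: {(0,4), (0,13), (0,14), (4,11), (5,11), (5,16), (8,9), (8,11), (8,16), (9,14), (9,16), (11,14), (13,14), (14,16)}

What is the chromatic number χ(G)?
χ(G) = 3

Clique number ω(G) = 3 (lower bound: χ ≥ ω).
The clique on [8, 9, 16] has size 3, forcing χ ≥ 3, and the coloring below uses 3 colors, so χ(G) = 3.
A valid 3-coloring: color 1: [4, 5, 8, 14]; color 2: [0, 11, 16]; color 3: [9, 13].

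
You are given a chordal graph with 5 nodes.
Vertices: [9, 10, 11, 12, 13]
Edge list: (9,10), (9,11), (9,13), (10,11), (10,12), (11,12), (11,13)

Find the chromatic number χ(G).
χ(G) = 3

Clique number ω(G) = 3 (lower bound: χ ≥ ω).
The clique on [9, 10, 11] has size 3, forcing χ ≥ 3, and the coloring below uses 3 colors, so χ(G) = 3.
A valid 3-coloring: color 1: [11]; color 2: [10, 13]; color 3: [9, 12].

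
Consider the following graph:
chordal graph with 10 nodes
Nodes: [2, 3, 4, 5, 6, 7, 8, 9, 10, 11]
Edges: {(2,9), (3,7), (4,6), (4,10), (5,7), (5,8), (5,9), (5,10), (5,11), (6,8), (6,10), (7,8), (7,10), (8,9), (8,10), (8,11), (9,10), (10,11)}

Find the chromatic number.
Clique number ω(G) = 4 (lower bound: χ ≥ ω).
The clique on [5, 8, 9, 10] has size 4, forcing χ ≥ 4, and the coloring below uses 4 colors, so χ(G) = 4.
A valid 4-coloring: color 1: [2, 3, 10]; color 2: [4, 8]; color 3: [5, 6]; color 4: [7, 9, 11].

χ(G) = 4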